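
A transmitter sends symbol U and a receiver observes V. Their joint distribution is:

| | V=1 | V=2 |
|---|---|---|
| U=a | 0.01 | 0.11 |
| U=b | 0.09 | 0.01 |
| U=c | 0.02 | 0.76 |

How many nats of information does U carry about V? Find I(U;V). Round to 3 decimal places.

0.207 nats

Marginals: p(U) = (0.1200, 0.1000, 0.7800), p(V) = (0.1200, 0.8800).
I(U;V) = Σ p(x,y)·ln[p(x,y)/(p(x)p(y))].
  (a,1): 0.01·ln(0.6944) = -0.0036
  (a,2): 0.11·ln(1.0417) = 0.0045
  (b,1): 0.09·ln(7.5000) = 0.1813
  (b,2): 0.01·ln(0.1136) = -0.0217
  (c,1): 0.02·ln(0.2137) = -0.0309
  (c,2): 0.76·ln(1.1072) = 0.0774
Sum = 0.207 nats.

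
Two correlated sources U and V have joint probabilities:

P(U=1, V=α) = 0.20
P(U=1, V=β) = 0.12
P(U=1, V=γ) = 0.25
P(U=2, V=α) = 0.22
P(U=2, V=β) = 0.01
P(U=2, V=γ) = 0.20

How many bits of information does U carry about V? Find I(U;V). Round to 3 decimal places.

0.070 bits

Marginals: p(U) = (0.5700, 0.4300), p(V) = (0.4200, 0.1300, 0.4500).
I(U;V) = Σ p(x,y)·log₂[p(x,y)/(p(x)p(y))].
  (1,α): 0.20·log₂(0.8354) = -0.0519
  (1,β): 0.12·log₂(1.6194) = 0.0835
  (1,γ): 0.25·log₂(0.9747) = -0.0093
  (2,α): 0.22·log₂(1.2182) = 0.0626
  (2,β): 0.01·log₂(0.1789) = -0.0248
  (2,γ): 0.20·log₂(1.0336) = 0.0095
Sum = 0.070 bits.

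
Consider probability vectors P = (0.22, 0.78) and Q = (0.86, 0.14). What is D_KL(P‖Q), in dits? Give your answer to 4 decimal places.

0.4516 dits

D(P‖Q) = Σ p·log₁₀(p/q).
  0.22·log₁₀(0.22/0.86) = -0.13026
  0.78·log₁₀(0.78/0.14) = 0.58185
D(P‖Q) = 0.4516 dits.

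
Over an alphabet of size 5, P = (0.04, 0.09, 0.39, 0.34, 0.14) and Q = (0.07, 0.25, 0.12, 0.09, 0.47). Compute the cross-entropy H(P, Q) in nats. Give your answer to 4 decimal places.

H(P,Q) = −Σ p·ln q.
  −0.04·ln(0.07) = 0.10637
  −0.09·ln(0.25) = 0.12477
  −0.39·ln(0.12) = 0.82690
  −0.34·ln(0.09) = 0.81870
  −0.14·ln(0.47) = 0.10570
H(P,Q) = 1.9824 nats.

1.9824 nats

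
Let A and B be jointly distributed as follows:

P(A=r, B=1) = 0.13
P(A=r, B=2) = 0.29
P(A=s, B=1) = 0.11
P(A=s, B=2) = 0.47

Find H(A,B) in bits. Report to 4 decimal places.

1.7628 bits

H(A,B) = −Σ p(x,y)·log₂ p(x,y) over all 4 cells.
  cell (r,1): −0.13·log₂0.13 = 0.38264
  cell (r,2): −0.29·log₂0.29 = 0.51790
  cell (s,1): −0.11·log₂0.11 = 0.35029
  cell (s,2): −0.47·log₂0.47 = 0.51196
Sum = 1.7628 bits.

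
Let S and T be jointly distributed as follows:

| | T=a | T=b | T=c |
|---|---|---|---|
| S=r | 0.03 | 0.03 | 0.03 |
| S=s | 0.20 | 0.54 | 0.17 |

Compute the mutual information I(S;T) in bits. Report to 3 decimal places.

Marginals: p(S) = (0.0900, 0.9100), p(T) = (0.2300, 0.5700, 0.2000).
I(S;T) = H(S) + H(T) − H(S,T).
H(S) = 0.4365, H(T) = 1.4143, H(S,T) = 1.8343.
I(S;T) = 0.4365 + 1.4143 − 1.8343 = 0.016 bits.

0.016 bits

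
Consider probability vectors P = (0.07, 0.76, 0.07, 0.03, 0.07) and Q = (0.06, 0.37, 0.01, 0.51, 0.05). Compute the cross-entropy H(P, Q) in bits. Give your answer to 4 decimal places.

H(P,Q) = −Σ p·log₂ q.
  −0.07·log₂(0.06) = 0.28412
  −0.76·log₂(0.37) = 1.09015
  −0.07·log₂(0.01) = 0.46507
  −0.03·log₂(0.51) = 0.02914
  −0.07·log₂(0.05) = 0.30253
H(P,Q) = 2.1710 bits.

2.1710 bits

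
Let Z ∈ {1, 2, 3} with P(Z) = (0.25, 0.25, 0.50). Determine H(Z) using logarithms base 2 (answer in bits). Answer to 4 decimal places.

H(Z) = −Σ p·log₂ p.
  −(0.25)·log₂(0.25) = 0.50000
  −(0.25)·log₂(0.25) = 0.50000
  −(0.50)·log₂(0.50) = 0.50000
Sum: 0.50000 + 0.50000 + 0.50000 = 1.5000 bits.

1.5000 bits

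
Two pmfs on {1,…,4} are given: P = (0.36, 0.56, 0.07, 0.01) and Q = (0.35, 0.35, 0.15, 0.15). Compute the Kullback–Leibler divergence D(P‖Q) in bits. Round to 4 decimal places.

0.2783 bits

D(P‖Q) = Σ p·log₂(p/q).
  0.36·log₂(0.36/0.35) = 0.01463
  0.56·log₂(0.56/0.35) = 0.37972
  0.07·log₂(0.07/0.15) = -0.07697
  0.01·log₂(0.01/0.15) = -0.03907
D(P‖Q) = 0.2783 bits.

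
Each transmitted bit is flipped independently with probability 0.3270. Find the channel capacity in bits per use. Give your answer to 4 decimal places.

0.0882 bits

Binary symmetric channel: C = 1 − h₂(ε) where h₂ is the binary entropy function.
h₂(0.3270) = −0.3270·log₂0.3270 − 0.6730·log₂0.6730 = 0.9118.
C = 1 − 0.9118 = 0.0882 bits per channel use.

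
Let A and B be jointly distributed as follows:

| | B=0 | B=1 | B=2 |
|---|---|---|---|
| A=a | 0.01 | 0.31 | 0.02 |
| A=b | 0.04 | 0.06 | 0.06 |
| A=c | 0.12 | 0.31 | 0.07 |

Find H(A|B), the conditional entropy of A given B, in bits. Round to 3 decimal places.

1.312 bits

Chain rule: H(A|B) = H(A,B) − H(B).
Marginals: p(A) = (0.3400, 0.1600, 0.5000), p(B) = (0.1700, 0.6800, 0.1500).
H(A,B) = 2.5353 bits; H(B) = 1.2235 bits.
H(A|B) = 2.5353 − 1.2235 = 1.312 bits.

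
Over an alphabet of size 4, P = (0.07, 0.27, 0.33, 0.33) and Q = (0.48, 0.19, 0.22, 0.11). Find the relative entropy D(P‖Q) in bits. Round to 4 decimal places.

0.6585 bits

D(P‖Q) = Σ p·log₂(p/q).
  0.07·log₂(0.07/0.48) = -0.19443
  0.27·log₂(0.27/0.19) = 0.13688
  0.33·log₂(0.33/0.22) = 0.19304
  0.33·log₂(0.33/0.11) = 0.52304
D(P‖Q) = 0.6585 bits.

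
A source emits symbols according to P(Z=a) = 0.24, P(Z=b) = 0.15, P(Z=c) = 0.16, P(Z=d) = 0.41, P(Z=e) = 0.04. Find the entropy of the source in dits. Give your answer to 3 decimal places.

H(Z) = −Σ p·log₁₀ p.
  −(0.24)·log₁₀(0.24) = 0.1487
  −(0.15)·log₁₀(0.15) = 0.1236
  −(0.16)·log₁₀(0.16) = 0.1273
  −(0.41)·log₁₀(0.41) = 0.1588
  −(0.04)·log₁₀(0.04) = 0.0559
Sum: 0.1487 + 0.1236 + 0.1273 + 0.1588 + 0.0559 = 0.614 dits.

0.614 dits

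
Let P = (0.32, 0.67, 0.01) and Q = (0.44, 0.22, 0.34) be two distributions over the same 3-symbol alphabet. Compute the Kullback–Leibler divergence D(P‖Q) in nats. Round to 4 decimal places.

0.6090 nats

D(P‖Q) = Σ p·ln(p/q).
  0.32·ln(0.32/0.44) = -0.10191
  0.67·ln(0.67/0.22) = 0.74615
  0.01·ln(0.01/0.34) = -0.03526
D(P‖Q) = 0.6090 nats.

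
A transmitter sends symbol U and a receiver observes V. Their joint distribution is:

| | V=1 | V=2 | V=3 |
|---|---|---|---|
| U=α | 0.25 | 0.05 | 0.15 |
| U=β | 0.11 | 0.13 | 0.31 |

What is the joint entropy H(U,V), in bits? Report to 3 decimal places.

H(U,V) = −Σ p(x,y)·log₂ p(x,y) over all 6 cells.
  cell (α,1): −0.25·log₂0.25 = 0.5000
  cell (α,2): −0.05·log₂0.05 = 0.2161
  cell (α,3): −0.15·log₂0.15 = 0.4105
  cell (β,1): −0.11·log₂0.11 = 0.3503
  cell (β,2): −0.13·log₂0.13 = 0.3826
  cell (β,3): −0.31·log₂0.31 = 0.5238
Sum = 2.383 bits.

2.383 bits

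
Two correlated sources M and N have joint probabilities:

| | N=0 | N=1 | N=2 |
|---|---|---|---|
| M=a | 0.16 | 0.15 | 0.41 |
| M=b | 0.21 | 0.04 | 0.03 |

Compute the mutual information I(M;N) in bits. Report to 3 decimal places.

Marginals: p(M) = (0.7200, 0.2800), p(N) = (0.3700, 0.1900, 0.4400).
I(M;N) = H(M) + H(N) − H(M,N).
H(M) = 0.8555, H(N) = 1.5071, H(M,N) = 2.1713.
I(M;N) = 0.8555 + 1.5071 − 2.1713 = 0.191 bits.

0.191 bits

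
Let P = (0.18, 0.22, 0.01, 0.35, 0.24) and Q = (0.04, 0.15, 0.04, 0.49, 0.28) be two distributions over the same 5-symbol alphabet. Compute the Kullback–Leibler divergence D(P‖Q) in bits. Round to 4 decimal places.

0.2689 bits

D(P‖Q) = Σ p·log₂(p/q).
  0.18·log₂(0.18/0.04) = 0.39059
  0.22·log₂(0.22/0.15) = 0.12156
  0.01·log₂(0.01/0.04) = -0.02000
  0.35·log₂(0.35/0.49) = -0.16990
  0.24·log₂(0.24/0.28) = -0.05337
D(P‖Q) = 0.2689 bits.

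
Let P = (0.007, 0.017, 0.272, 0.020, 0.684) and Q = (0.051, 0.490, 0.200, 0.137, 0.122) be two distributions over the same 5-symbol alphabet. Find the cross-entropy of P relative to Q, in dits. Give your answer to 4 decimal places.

H(P,Q) = −Σ p·log₁₀ q.
  −0.007·log₁₀(0.051) = 0.00905
  −0.017·log₁₀(0.490) = 0.00527
  −0.272·log₁₀(0.200) = 0.19012
  −0.020·log₁₀(0.137) = 0.01727
  −0.684·log₁₀(0.122) = 0.62493
H(P,Q) = 0.8466 dits.

0.8466 dits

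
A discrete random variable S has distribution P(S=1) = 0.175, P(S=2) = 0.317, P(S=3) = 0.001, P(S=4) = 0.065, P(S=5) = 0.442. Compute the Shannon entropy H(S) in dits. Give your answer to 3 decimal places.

H(S) = −Σ p·log₁₀ p.
  −(0.175)·log₁₀(0.175) = 0.1325
  −(0.317)·log₁₀(0.317) = 0.1582
  −(0.001)·log₁₀(0.001) = 0.0030
  −(0.065)·log₁₀(0.065) = 0.0772
  −(0.442)·log₁₀(0.442) = 0.1567
Sum: 0.1325 + 0.1582 + 0.0030 + 0.0772 + 0.1567 = 0.528 dits.

0.528 dits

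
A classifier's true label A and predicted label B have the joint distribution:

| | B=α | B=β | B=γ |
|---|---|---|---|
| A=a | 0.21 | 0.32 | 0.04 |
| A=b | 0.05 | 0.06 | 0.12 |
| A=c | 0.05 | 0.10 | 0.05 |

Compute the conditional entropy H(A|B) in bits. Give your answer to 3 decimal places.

1.271 bits

Chain rule: H(A|B) = H(A,B) − H(B).
Marginals: p(A) = (0.5700, 0.2300, 0.2000), p(B) = (0.3100, 0.4800, 0.2100).
H(A,B) = 2.7757 bits; H(B) = 1.5049 bits.
H(A|B) = 2.7757 − 1.5049 = 1.271 bits.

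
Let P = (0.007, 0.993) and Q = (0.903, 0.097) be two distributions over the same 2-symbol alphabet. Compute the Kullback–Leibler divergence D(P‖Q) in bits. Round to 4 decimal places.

3.2832 bits

D(P‖Q) = Σ p·log₂(p/q).
  0.007·log₂(0.007/0.903) = -0.04908
  0.993·log₂(0.993/0.097) = 3.33225
D(P‖Q) = 3.2832 bits.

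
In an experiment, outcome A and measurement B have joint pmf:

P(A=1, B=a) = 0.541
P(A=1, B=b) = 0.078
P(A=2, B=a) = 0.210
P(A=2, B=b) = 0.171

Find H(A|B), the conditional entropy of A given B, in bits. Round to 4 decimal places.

0.8654 bits

Chain rule: H(A|B) = H(A,B) − H(B).
Marginals: p(A) = (0.6190, 0.3810), p(B) = (0.7510, 0.2490).
H(A,B) = 1.6751 bits; H(B) = 0.8097 bits.
H(A|B) = 1.6751 − 0.8097 = 0.8654 bits.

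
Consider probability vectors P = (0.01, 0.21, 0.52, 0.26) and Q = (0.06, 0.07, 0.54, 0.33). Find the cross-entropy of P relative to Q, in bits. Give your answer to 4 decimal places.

1.7244 bits

H(P,Q) = −Σ p·log₂ q.
  −0.01·log₂(0.06) = 0.04059
  −0.21·log₂(0.07) = 0.80567
  −0.52·log₂(0.54) = 0.46226
  −0.26·log₂(0.33) = 0.41586
H(P,Q) = 1.7244 bits.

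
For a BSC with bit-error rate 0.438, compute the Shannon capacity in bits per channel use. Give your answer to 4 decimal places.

Binary symmetric channel: C = 1 − h₂(ε) where h₂ is the binary entropy function.
h₂(0.438) = −0.438·log₂0.438 − 0.562·log₂0.562 = 0.9889.
C = 1 − 0.9889 = 0.0111 bits per channel use.

0.0111 bits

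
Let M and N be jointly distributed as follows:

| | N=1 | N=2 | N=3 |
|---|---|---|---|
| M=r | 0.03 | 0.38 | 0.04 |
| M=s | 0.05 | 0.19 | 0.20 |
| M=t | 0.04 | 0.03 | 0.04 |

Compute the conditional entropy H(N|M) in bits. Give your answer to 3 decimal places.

Chain rule: H(N|M) = H(M,N) − H(M).
Marginals: p(M) = (0.4500, 0.4400, 0.1100), p(N) = (0.1200, 0.6000, 0.2800).
H(M,N) = 2.5270 bits; H(M) = 1.3898 bits.
H(N|M) = 2.5270 − 1.3898 = 1.137 bits.

1.137 bits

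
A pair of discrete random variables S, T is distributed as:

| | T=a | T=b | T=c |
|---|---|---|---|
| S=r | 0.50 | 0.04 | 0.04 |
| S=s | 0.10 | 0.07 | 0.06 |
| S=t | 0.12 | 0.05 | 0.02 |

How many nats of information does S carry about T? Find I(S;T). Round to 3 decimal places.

0.082 nats

Marginals: p(S) = (0.5800, 0.2300, 0.1900), p(T) = (0.7200, 0.1600, 0.1200).
I(S;T) = Σ p(x,y)·ln[p(x,y)/(p(x)p(y))].
  (r,a): 0.50·ln(1.1973) = 0.0900
  (r,b): 0.04·ln(0.4310) = -0.0337
  (r,c): 0.04·ln(0.5747) = -0.0222
  (s,a): 0.10·ln(0.6039) = -0.0504
  (s,b): 0.07·ln(1.9022) = 0.0450
  (s,c): 0.06·ln(2.1739) = 0.0466
  (t,a): 0.12·ln(0.8772) = -0.0157
  (t,b): 0.05·ln(1.6447) = 0.0249
  (t,c): 0.02·ln(0.8772) = -0.0026
Sum = 0.082 nats.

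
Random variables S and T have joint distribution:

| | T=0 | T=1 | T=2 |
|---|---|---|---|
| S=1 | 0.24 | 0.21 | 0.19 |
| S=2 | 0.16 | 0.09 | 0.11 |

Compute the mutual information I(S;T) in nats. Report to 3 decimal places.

Marginals: p(S) = (0.6400, 0.3600), p(T) = (0.4000, 0.3000, 0.3000).
I(S;T) = H(S) + H(T) − H(S,T).
H(S) = 0.6534, H(T) = 1.0889, H(S,T) = 1.7385.
I(S;T) = 0.6534 + 1.0889 − 1.7385 = 0.004 nats.

0.004 nats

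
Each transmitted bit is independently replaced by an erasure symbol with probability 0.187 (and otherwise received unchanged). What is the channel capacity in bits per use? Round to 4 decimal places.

0.8130 bits

Binary erasure channel: capacity C = 1 − ε.
C = 1 − 0.187 = 0.8130 bits per channel use.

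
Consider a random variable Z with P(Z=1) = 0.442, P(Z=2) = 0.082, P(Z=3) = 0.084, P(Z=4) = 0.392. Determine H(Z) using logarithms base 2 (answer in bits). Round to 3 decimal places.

1.646 bits

H(Z) = −Σ p·log₂ p.
  −(0.442)·log₂(0.442) = 0.5206
  −(0.082)·log₂(0.082) = 0.2959
  −(0.084)·log₂(0.084) = 0.3002
  −(0.392)·log₂(0.392) = 0.5296
Sum: 0.5206 + 0.2959 + 0.3002 + 0.5296 = 1.646 bits.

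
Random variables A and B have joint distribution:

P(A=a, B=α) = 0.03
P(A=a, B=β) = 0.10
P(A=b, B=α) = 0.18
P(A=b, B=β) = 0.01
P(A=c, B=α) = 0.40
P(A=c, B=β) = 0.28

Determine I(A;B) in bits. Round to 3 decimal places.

Marginals: p(A) = (0.1300, 0.1900, 0.6800), p(B) = (0.6100, 0.3900).
I(A;B) = H(A) + H(B) − H(A,B).
H(A) = 1.2162, H(B) = 0.9648, H(A,B) = 2.0387.
I(A;B) = 1.2162 + 0.9648 − 2.0387 = 0.142 bits.

0.142 bits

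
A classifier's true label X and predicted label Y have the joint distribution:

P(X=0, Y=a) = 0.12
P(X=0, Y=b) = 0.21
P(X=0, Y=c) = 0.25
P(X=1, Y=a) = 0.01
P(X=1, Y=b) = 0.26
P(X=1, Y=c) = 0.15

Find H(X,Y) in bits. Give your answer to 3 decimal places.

2.322 bits

H(X,Y) = −Σ p(x,y)·log₂ p(x,y) over all 6 cells.
  cell (0,a): −0.12·log₂0.12 = 0.3671
  cell (0,b): −0.21·log₂0.21 = 0.4728
  cell (0,c): −0.25·log₂0.25 = 0.5000
  cell (1,a): −0.01·log₂0.01 = 0.0664
  cell (1,b): −0.26·log₂0.26 = 0.5053
  cell (1,c): −0.15·log₂0.15 = 0.4105
Sum = 2.322 bits.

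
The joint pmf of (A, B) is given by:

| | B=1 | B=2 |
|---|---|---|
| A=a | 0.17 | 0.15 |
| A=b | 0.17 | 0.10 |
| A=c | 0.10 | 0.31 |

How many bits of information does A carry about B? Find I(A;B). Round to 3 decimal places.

0.085 bits

Marginals: p(A) = (0.3200, 0.2700, 0.4100), p(B) = (0.4400, 0.5600).
I(A;B) = H(A) + H(B) − H(A,B).
H(A) = 1.5634, H(B) = 0.9896, H(A,B) = 2.4679.
I(A;B) = 1.5634 + 0.9896 − 2.4679 = 0.085 bits.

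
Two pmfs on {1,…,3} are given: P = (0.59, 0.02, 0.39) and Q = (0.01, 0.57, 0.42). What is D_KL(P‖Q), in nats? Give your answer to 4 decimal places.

D(P‖Q) = Σ p·ln(p/q).
  0.59·ln(0.59/0.01) = 2.40575
  0.02·ln(0.02/0.57) = -0.06700
  0.39·ln(0.39/0.42) = -0.02890
D(P‖Q) = 2.3098 nats.

2.3098 nats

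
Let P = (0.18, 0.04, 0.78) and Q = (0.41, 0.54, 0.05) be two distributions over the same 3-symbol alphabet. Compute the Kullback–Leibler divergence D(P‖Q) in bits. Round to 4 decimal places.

D(P‖Q) = Σ p·log₂(p/q).
  0.18·log₂(0.18/0.41) = -0.21377
  0.04·log₂(0.04/0.54) = -0.15020
  0.78·log₂(0.78/0.05) = 3.09151
D(P‖Q) = 2.7275 bits.

2.7275 bits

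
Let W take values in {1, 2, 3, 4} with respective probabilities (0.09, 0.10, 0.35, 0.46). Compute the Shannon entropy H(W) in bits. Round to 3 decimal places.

H(W) = −Σ p·log₂ p.
  −(0.09)·log₂(0.09) = 0.3127
  −(0.10)·log₂(0.10) = 0.3322
  −(0.35)·log₂(0.35) = 0.5301
  −(0.46)·log₂(0.46) = 0.5153
Sum: 0.3127 + 0.3322 + 0.5301 + 0.5153 = 1.690 bits.

1.690 bits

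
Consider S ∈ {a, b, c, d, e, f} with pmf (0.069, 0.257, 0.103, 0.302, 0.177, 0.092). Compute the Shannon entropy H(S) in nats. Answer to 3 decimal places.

H(S) = −Σ p·ln p.
  −(0.069)·ln(0.069) = 0.1845
  −(0.257)·ln(0.257) = 0.3492
  −(0.103)·ln(0.103) = 0.2341
  −(0.302)·ln(0.302) = 0.3616
  −(0.177)·ln(0.177) = 0.3065
  −(0.092)·ln(0.092) = 0.2195
Sum: 0.1845 + 0.3492 + 0.2341 + 0.3616 + 0.3065 + 0.2195 = 1.655 nats.

1.655 nats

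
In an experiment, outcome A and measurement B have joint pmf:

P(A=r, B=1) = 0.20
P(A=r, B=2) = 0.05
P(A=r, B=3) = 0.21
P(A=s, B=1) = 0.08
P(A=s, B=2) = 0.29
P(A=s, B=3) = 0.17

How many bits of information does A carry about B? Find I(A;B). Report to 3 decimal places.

Marginals: p(A) = (0.4600, 0.5400), p(B) = (0.2800, 0.3400, 0.3800).
I(A;B) = Σ p(x,y)·log₂[p(x,y)/(p(x)p(y))].
  (r,1): 0.20·log₂(1.5528) = 0.1270
  (r,2): 0.05·log₂(0.3197) = -0.0823
  (r,3): 0.21·log₂(1.2014) = 0.0556
  (s,1): 0.08·log₂(0.5291) = -0.0735
  (s,2): 0.29·log₂(1.5795) = 0.1913
  (s,3): 0.17·log₂(0.8285) = -0.0462
Sum = 0.172 bits.

0.172 bits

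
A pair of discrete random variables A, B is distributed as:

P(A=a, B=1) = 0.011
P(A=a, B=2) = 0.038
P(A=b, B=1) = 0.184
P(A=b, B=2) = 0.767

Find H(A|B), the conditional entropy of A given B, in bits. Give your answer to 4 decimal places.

0.2819 bits

Chain rule: H(A|B) = H(A,B) − H(B).
Marginals: p(A) = (0.0490, 0.9510), p(B) = (0.1950, 0.8050).
H(A,B) = 0.9937 bits; H(B) = 0.7118 bits.
H(A|B) = 0.9937 − 0.7118 = 0.2819 bits.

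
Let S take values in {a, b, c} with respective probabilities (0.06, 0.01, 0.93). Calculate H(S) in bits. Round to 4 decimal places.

0.4073 bits

H(S) = −Σ p·log₂ p.
  −(0.06)·log₂(0.06) = 0.24353
  −(0.01)·log₂(0.01) = 0.06644
  −(0.93)·log₂(0.93) = 0.09737
Sum: 0.24353 + 0.06644 + 0.09737 = 0.4073 bits.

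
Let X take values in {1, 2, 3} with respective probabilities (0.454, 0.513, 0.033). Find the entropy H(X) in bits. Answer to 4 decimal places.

1.1736 bits

H(X) = −Σ p·log₂ p.
  −(0.454)·log₂(0.454) = 0.51721
  −(0.513)·log₂(0.513) = 0.49400
  −(0.033)·log₂(0.033) = 0.16241
Sum: 0.51721 + 0.49400 + 0.16241 = 1.1736 bits.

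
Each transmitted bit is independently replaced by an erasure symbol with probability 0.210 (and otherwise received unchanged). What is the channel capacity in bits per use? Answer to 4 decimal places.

0.7900 bits

Binary erasure channel: capacity C = 1 − ε.
C = 1 − 0.210 = 0.7900 bits per channel use.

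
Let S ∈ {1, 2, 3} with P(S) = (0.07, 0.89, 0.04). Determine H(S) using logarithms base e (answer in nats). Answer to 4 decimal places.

0.4186 nats

H(S) = −Σ p·ln p.
  −(0.07)·ln(0.07) = 0.18615
  −(0.89)·ln(0.89) = 0.10372
  −(0.04)·ln(0.04) = 0.12876
Sum: 0.18615 + 0.10372 + 0.12876 = 0.4186 nats.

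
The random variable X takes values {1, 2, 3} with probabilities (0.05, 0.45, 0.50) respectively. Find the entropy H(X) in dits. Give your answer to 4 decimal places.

0.3716 dits

H(X) = −Σ p·log₁₀ p.
  −(0.05)·log₁₀(0.05) = 0.06505
  −(0.45)·log₁₀(0.45) = 0.15605
  −(0.50)·log₁₀(0.50) = 0.15051
Sum: 0.06505 + 0.15605 + 0.15051 = 0.3716 dits.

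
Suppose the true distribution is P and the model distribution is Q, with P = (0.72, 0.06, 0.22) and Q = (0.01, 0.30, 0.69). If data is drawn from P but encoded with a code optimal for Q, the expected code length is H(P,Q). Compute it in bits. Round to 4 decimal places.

5.0056 bits

H(P,Q) = −Σ p·log₂ q.
  −0.72·log₂(0.01) = 4.78358
  −0.06·log₂(0.30) = 0.10422
  −0.22·log₂(0.69) = 0.11777
H(P,Q) = 5.0056 bits.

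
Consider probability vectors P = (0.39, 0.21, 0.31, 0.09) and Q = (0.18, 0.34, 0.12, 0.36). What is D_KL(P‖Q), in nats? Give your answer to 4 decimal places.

D(P‖Q) = Σ p·ln(p/q).
  0.39·ln(0.39/0.18) = 0.30154
  0.21·ln(0.21/0.34) = -0.10119
  0.31·ln(0.31/0.12) = 0.29421
  0.09·ln(0.09/0.36) = -0.12477
D(P‖Q) = 0.3698 nats.

0.3698 nats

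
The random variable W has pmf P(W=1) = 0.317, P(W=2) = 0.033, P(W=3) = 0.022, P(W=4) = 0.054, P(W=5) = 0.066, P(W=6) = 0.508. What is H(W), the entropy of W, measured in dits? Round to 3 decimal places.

H(W) = −Σ p·log₁₀ p.
  −(0.317)·log₁₀(0.317) = 0.1582
  −(0.033)·log₁₀(0.033) = 0.0489
  −(0.022)·log₁₀(0.022) = 0.0365
  −(0.054)·log₁₀(0.054) = 0.0685
  −(0.066)·log₁₀(0.066) = 0.0779
  −(0.508)·log₁₀(0.508) = 0.1494
Sum: 0.1582 + 0.0489 + 0.0365 + 0.0685 + 0.0779 + 0.1494 = 0.539 dits.

0.539 dits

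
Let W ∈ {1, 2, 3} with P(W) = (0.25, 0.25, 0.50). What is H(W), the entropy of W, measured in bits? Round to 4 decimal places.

1.5000 bits

H(W) = −Σ p·log₂ p.
  −(0.25)·log₂(0.25) = 0.50000
  −(0.25)·log₂(0.25) = 0.50000
  −(0.50)·log₂(0.50) = 0.50000
Sum: 0.50000 + 0.50000 + 0.50000 = 1.5000 bits.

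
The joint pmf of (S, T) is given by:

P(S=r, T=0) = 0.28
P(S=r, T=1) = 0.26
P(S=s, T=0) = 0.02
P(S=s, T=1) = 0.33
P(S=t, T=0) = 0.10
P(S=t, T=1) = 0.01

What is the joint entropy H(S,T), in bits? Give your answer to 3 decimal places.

H(S,T) = −Σ p(x,y)·log₂ p(x,y) over all 6 cells.
  cell (r,0): −0.28·log₂0.28 = 0.5142
  cell (r,1): −0.26·log₂0.26 = 0.5053
  cell (s,0): −0.02·log₂0.02 = 0.1129
  cell (s,1): −0.33·log₂0.33 = 0.5278
  cell (t,0): −0.10·log₂0.10 = 0.3322
  cell (t,1): −0.01·log₂0.01 = 0.0664
Sum = 2.059 bits.

2.059 bits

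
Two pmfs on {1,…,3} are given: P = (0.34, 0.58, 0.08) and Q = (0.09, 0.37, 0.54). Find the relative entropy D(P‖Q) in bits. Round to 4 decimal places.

D(P‖Q) = Σ p·log₂(p/q).
  0.34·log₂(0.34/0.09) = 0.65196
  0.58·log₂(0.58/0.37) = 0.37615
  0.08·log₂(0.08/0.54) = -0.22039
D(P‖Q) = 0.8077 bits.

0.8077 bits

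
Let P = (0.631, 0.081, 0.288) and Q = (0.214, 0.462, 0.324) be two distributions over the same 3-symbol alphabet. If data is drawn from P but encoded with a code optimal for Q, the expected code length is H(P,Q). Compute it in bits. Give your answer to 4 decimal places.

1.9621 bits

H(P,Q) = −Σ p·log₂ q.
  −0.631·log₂(0.214) = 1.40354
  −0.081·log₂(0.462) = 0.09024
  −0.288·log₂(0.324) = 0.46827
H(P,Q) = 1.9621 bits.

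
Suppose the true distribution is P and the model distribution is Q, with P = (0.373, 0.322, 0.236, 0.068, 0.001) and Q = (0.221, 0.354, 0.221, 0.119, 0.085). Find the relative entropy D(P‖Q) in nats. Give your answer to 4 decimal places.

0.1377 nats

D(P‖Q) = Σ p·ln(p/q).
  0.373·ln(0.373/0.221) = 0.19523
  0.322·ln(0.322/0.354) = -0.03051
  0.236·ln(0.236/0.221) = 0.01550
  0.068·ln(0.068/0.119) = -0.03805
  0.001·ln(0.001/0.085) = -0.00444
D(P‖Q) = 0.1377 nats.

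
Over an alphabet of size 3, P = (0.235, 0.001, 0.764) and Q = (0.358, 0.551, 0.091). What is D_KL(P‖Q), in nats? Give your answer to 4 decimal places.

1.5203 nats

D(P‖Q) = Σ p·ln(p/q).
  0.235·ln(0.235/0.358) = -0.09892
  0.001·ln(0.001/0.551) = -0.00631
  0.764·ln(0.764/0.091) = 1.62557
D(P‖Q) = 1.5203 nats.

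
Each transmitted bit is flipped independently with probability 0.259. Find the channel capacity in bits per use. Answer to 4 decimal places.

Binary symmetric channel: C = 1 − h₂(ε) where h₂ is the binary entropy function.
h₂(0.259) = −0.259·log₂0.259 − 0.741·log₂0.741 = 0.8252.
C = 1 − 0.8252 = 0.1748 bits per channel use.

0.1748 bits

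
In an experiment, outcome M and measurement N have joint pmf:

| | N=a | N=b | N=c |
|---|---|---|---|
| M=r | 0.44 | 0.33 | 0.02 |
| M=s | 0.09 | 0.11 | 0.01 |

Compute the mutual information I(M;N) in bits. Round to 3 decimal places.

Marginals: p(M) = (0.7900, 0.2100), p(N) = (0.5300, 0.4400, 0.0300).
I(M;N) = Σ p(x,y)·log₂[p(x,y)/(p(x)p(y))].
  (r,a): 0.44·log₂(1.0509) = 0.0315
  (r,b): 0.33·log₂(0.9494) = -0.0247
  (r,c): 0.02·log₂(0.8439) = -0.0049
  (s,a): 0.09·log₂(0.8086) = -0.0276
  (s,b): 0.11·log₂(1.1905) = 0.0277
  (s,c): 0.01·log₂(1.5873) = 0.0067
Sum = 0.009 bits.

0.009 bits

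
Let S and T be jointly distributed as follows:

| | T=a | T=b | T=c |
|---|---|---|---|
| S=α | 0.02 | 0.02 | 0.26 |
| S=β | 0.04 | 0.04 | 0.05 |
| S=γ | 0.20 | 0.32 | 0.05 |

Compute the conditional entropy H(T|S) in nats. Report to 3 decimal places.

Chain rule: H(T|S) = H(S,T) − H(S).
Marginals: p(S) = (0.3000, 0.1300, 0.5700), p(T) = (0.2600, 0.3800, 0.3600).
H(S,T) = 1.7503 nats; H(S) = 0.9468 nats.
H(T|S) = 1.7503 − 0.9468 = 0.803 nats.

0.803 nats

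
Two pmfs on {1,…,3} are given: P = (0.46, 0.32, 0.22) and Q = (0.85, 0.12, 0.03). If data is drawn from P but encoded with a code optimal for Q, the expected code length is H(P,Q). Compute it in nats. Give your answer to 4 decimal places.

H(P,Q) = −Σ p·ln q.
  −0.46·ln(0.85) = 0.07476
  −0.32·ln(0.12) = 0.67848
  −0.22·ln(0.03) = 0.77144
H(P,Q) = 1.5247 nats.

1.5247 nats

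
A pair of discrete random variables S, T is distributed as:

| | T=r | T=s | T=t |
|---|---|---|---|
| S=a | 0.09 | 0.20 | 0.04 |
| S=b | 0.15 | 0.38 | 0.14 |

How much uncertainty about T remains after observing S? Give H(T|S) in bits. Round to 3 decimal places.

1.386 bits

Marginals: p(S) = (0.3300, 0.6700), p(T) = (0.2400, 0.5800, 0.1800).
H(T|S) = Σ p(S) · H(T|S=·).
  S=a: p=0.3300, H(T|S=a) = 1.3181
  S=b: p=0.6700, H(T|S=b) = 1.4194
Weighted sum = 1.386 bits.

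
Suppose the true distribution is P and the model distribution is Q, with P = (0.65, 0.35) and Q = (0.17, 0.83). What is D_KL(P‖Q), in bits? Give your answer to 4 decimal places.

0.8217 bits

D(P‖Q) = Σ p·log₂(p/q).
  0.65·log₂(0.65/0.17) = 1.25769
  0.35·log₂(0.35/0.83) = -0.43601
D(P‖Q) = 0.8217 bits.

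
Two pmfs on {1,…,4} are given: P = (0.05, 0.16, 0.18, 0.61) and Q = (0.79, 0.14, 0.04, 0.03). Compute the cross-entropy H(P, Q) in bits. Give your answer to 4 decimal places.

4.3927 bits

H(P,Q) = −Σ p·log₂ q.
  −0.05·log₂(0.79) = 0.01700
  −0.16·log₂(0.14) = 0.45384
  −0.18·log₂(0.04) = 0.83589
  −0.61·log₂(0.03) = 3.08593
H(P,Q) = 4.3927 bits.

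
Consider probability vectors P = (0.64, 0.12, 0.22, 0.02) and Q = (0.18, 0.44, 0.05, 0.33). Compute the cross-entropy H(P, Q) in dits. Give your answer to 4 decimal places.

H(P,Q) = −Σ p·log₁₀ q.
  −0.64·log₁₀(0.18) = 0.47663
  −0.12·log₁₀(0.44) = 0.04279
  −0.22·log₁₀(0.05) = 0.28623
  −0.02·log₁₀(0.33) = 0.00963
H(P,Q) = 0.8153 dits.

0.8153 dits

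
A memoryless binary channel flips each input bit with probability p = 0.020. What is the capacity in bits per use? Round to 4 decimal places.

0.8586 bits

Binary symmetric channel: C = 1 − h₂(ε) where h₂ is the binary entropy function.
h₂(0.020) = −0.020·log₂0.020 − 0.980·log₂0.980 = 0.1414.
C = 1 − 0.1414 = 0.8586 bits per channel use.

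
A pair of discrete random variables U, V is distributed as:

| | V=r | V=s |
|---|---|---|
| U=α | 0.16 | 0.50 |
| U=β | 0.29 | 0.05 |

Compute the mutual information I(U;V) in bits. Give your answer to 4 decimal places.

0.2606 bits

Marginals: p(U) = (0.6600, 0.3400), p(V) = (0.4500, 0.5500).
I(U;V) = H(U) + H(V) − H(U,V).
H(U) = 0.9248, H(V) = 0.9928, H(U,V) = 1.6570.
I(U;V) = 0.9248 + 0.9928 − 1.6570 = 0.2606 bits.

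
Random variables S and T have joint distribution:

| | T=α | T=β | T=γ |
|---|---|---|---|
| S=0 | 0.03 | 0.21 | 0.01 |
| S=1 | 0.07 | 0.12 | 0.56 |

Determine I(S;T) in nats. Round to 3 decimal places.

0.235 nats

Marginals: p(S) = (0.2500, 0.7500), p(T) = (0.1000, 0.3300, 0.5700).
I(S;T) = H(S) + H(T) − H(S,T).
H(S) = 0.5623, H(T) = 0.9165, H(S,T) = 1.2443.
I(S;T) = 0.5623 + 0.9165 − 1.2443 = 0.235 nats.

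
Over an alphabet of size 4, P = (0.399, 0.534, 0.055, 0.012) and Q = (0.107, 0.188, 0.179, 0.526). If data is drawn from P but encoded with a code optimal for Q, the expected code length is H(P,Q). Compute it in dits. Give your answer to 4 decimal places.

H(P,Q) = −Σ p·log₁₀ q.
  −0.399·log₁₀(0.107) = 0.38728
  −0.534·log₁₀(0.188) = 0.38760
  −0.055·log₁₀(0.179) = 0.04109
  −0.012·log₁₀(0.526) = 0.00335
H(P,Q) = 0.8193 dits.

0.8193 dits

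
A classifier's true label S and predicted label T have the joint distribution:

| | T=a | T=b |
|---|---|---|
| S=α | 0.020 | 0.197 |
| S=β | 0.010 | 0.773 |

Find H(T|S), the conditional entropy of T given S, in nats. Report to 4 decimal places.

0.1203 nats

Chain rule: H(T|S) = H(S,T) − H(S).
Marginals: p(S) = (0.2170, 0.7830), p(T) = (0.0300, 0.9700).
H(S,T) = 0.6434 nats; H(S) = 0.5231 nats.
H(T|S) = 0.6434 − 0.5231 = 0.1203 nats.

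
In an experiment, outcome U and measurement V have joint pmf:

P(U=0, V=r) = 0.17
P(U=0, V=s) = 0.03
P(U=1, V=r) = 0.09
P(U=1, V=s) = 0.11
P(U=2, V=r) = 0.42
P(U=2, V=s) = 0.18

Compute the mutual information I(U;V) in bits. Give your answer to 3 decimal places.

Marginals: p(U) = (0.2000, 0.2000, 0.6000), p(V) = (0.6800, 0.3200).
I(U;V) = H(U) + H(V) − H(U,V).
H(U) = 1.3710, H(V) = 0.9044, H(U,V) = 2.2202.
I(U;V) = 1.3710 + 0.9044 − 2.2202 = 0.055 bits.

0.055 bits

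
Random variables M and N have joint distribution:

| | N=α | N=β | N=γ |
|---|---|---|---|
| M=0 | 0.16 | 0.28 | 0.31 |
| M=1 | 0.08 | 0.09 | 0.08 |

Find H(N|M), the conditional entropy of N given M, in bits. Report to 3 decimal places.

1.545 bits

Marginals: p(M) = (0.7500, 0.2500), p(N) = (0.2400, 0.3700, 0.3900).
H(N|M) = Σ p(M) · H(N|M=·).
  M=0: p=0.7500, H(N|M=0) = 1.5330
  M=1: p=0.2500, H(N|M=1) = 1.5827
Weighted sum = 1.545 bits.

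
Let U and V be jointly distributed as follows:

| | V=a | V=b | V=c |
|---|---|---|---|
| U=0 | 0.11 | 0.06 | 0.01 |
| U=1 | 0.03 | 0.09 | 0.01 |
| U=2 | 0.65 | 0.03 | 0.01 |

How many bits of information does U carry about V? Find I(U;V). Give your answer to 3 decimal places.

0.250 bits

Marginals: p(U) = (0.1800, 0.1300, 0.6900), p(V) = (0.7900, 0.1800, 0.0300).
I(U;V) = Σ p(x,y)·log₂[p(x,y)/(p(x)p(y))].
  (0,a): 0.11·log₂(0.7736) = -0.0407
  (0,b): 0.06·log₂(1.8519) = 0.0533
  (0,c): 0.01·log₂(1.8519) = 0.0089
  (1,a): 0.03·log₂(0.2921) = -0.0533
  (1,b): 0.09·log₂(3.8462) = 0.1749
  (1,c): 0.01·log₂(2.5641) = 0.0136
  (2,a): 0.65·log₂(1.1924) = 0.1650
  (2,b): 0.03·log₂(0.2415) = -0.0615
  (2,c): 0.01·log₂(0.4831) = -0.0105
Sum = 0.250 bits.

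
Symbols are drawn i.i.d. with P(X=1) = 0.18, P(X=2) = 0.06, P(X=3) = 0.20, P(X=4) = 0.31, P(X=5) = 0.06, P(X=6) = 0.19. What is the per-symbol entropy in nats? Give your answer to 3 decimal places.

1.647 nats

H(X) = −Σ p·ln p.
  −(0.18)·ln(0.18) = 0.3087
  −(0.06)·ln(0.06) = 0.1688
  −(0.20)·ln(0.20) = 0.3219
  −(0.31)·ln(0.31) = 0.3631
  −(0.06)·ln(0.06) = 0.1688
  −(0.19)·ln(0.19) = 0.3155
Sum: 0.3087 + 0.1688 + 0.3219 + 0.3631 + 0.1688 + 0.3155 = 1.647 nats.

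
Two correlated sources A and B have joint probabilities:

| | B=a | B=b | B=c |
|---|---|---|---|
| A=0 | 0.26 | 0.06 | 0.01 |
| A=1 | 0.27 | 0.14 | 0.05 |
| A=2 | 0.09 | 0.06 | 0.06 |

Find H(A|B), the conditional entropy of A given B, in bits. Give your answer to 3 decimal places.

1.438 bits

Chain rule: H(A|B) = H(A,B) − H(B).
Marginals: p(A) = (0.3300, 0.4600, 0.2100), p(B) = (0.6200, 0.2600, 0.1200).
H(A,B) = 2.7382 bits; H(B) = 1.2999 bits.
H(A|B) = 2.7382 − 1.2999 = 1.438 bits.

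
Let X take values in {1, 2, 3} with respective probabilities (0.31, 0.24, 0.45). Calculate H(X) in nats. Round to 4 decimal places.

1.0649 nats

H(X) = −Σ p·ln p.
  −(0.31)·ln(0.31) = 0.36307
  −(0.24)·ln(0.24) = 0.34251
  −(0.45)·ln(0.45) = 0.35933
Sum: 0.36307 + 0.34251 + 0.35933 = 1.0649 nats.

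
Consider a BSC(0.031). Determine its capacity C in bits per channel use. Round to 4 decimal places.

Binary symmetric channel: C = 1 − h₂(ε) where h₂ is the binary entropy function.
h₂(0.031) = −0.031·log₂0.031 − 0.969·log₂0.969 = 0.1994.
C = 1 − 0.1994 = 0.8006 bits per channel use.

0.8006 bits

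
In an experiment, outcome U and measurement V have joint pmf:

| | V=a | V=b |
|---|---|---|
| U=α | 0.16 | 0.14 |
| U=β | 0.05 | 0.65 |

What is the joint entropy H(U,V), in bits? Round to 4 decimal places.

1.4402 bits

H(U,V) = −Σ p(x,y)·log₂ p(x,y) over all 4 cells.
  cell (α,a): −0.16·log₂0.16 = 0.42302
  cell (α,b): −0.14·log₂0.14 = 0.39711
  cell (β,a): −0.05·log₂0.05 = 0.21610
  cell (β,b): −0.65·log₂0.65 = 0.40397
Sum = 1.4402 bits.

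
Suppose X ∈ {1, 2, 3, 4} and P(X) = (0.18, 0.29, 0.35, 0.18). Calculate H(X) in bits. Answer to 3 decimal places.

1.939 bits

H(X) = −Σ p·log₂ p.
  −(0.18)·log₂(0.18) = 0.4453
  −(0.29)·log₂(0.29) = 0.5179
  −(0.35)·log₂(0.35) = 0.5301
  −(0.18)·log₂(0.18) = 0.4453
Sum: 0.4453 + 0.5179 + 0.5301 + 0.4453 = 1.939 bits.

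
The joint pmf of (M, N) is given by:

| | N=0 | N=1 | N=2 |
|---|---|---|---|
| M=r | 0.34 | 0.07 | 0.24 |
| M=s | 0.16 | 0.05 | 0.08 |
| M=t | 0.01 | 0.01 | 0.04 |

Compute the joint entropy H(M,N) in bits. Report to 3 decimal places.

H(M,N) = −Σ p(x,y)·log₂ p(x,y) over all 9 cells.
  cell (r,0): −0.34·log₂0.34 = 0.5292
  cell (r,1): −0.07·log₂0.07 = 0.2686
  cell (r,2): −0.24·log₂0.24 = 0.4941
  cell (s,0): −0.16·log₂0.16 = 0.4230
  cell (s,1): −0.05·log₂0.05 = 0.2161
  cell (s,2): −0.08·log₂0.08 = 0.2915
  cell (t,0): −0.01·log₂0.01 = 0.0664
  cell (t,1): −0.01·log₂0.01 = 0.0664
  cell (t,2): −0.04·log₂0.04 = 0.1858
Sum = 2.541 bits.

2.541 bits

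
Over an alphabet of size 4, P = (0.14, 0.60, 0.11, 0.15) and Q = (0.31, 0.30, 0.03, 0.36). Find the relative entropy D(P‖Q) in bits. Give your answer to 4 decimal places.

D(P‖Q) = Σ p·log₂(p/q).
  0.14·log₂(0.14/0.31) = -0.16056
  0.60·log₂(0.60/0.30) = 0.60000
  0.11·log₂(0.11/0.03) = 0.20619
  0.15·log₂(0.15/0.36) = -0.18946
D(P‖Q) = 0.4562 bits.

0.4562 bits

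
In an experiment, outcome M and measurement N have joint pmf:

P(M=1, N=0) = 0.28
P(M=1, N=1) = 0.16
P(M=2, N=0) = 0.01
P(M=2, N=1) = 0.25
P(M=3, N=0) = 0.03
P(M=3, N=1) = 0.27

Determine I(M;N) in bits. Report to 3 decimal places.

0.286 bits

Marginals: p(M) = (0.4400, 0.2600, 0.3000), p(N) = (0.3200, 0.6800).
I(M;N) = H(M) + H(N) − H(M,N).
H(M) = 1.5475, H(N) = 0.9044, H(M,N) = 2.1655.
I(M;N) = 1.5475 + 0.9044 − 2.1655 = 0.286 bits.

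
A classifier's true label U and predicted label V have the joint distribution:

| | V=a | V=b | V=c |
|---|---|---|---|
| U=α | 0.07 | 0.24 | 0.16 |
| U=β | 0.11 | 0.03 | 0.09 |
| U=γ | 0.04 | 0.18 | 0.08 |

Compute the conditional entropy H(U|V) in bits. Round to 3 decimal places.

Chain rule: H(U|V) = H(U,V) − H(V).
Marginals: p(U) = (0.4700, 0.2300, 0.3000), p(V) = (0.2200, 0.4500, 0.3300).
H(U,V) = 2.9230 bits; H(V) = 1.5268 bits.
H(U|V) = 2.9230 − 1.5268 = 1.396 bits.

1.396 bits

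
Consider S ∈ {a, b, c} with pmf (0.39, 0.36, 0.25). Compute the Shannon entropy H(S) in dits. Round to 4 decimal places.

H(S) = −Σ p·log₁₀ p.
  −(0.39)·log₁₀(0.39) = 0.15948
  −(0.36)·log₁₀(0.36) = 0.15973
  −(0.25)·log₁₀(0.25) = 0.15051
Sum: 0.15948 + 0.15973 + 0.15051 = 0.4697 dits.

0.4697 dits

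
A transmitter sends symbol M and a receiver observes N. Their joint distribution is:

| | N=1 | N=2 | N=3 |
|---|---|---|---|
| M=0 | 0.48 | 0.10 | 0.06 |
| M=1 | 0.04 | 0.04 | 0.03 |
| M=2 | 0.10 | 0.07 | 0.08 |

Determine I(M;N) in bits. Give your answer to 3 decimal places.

Marginals: p(M) = (0.6400, 0.1100, 0.2500), p(N) = (0.6200, 0.2100, 0.1700).
I(M;N) = H(M) + H(N) − H(M,N).
H(M) = 1.2624, H(N) = 1.3350, H(M,N) = 2.4995.
I(M;N) = 1.2624 + 1.3350 − 2.4995 = 0.098 bits.

0.098 bits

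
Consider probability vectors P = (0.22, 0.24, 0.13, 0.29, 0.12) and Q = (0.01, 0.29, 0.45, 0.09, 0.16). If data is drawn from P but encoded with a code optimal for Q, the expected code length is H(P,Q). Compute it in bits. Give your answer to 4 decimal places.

H(P,Q) = −Σ p·log₂ q.
  −0.22·log₂(0.01) = 1.46165
  −0.24·log₂(0.29) = 0.42861
  −0.13·log₂(0.45) = 0.14976
  −0.29·log₂(0.09) = 1.00744
  −0.12·log₂(0.16) = 0.31726
H(P,Q) = 3.3647 bits.

3.3647 bits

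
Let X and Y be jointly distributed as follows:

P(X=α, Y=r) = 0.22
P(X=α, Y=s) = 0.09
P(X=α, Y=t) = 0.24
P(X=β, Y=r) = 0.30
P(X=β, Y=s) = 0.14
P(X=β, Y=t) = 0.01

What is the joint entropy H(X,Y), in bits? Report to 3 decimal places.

H(X,Y) = −Σ p(x,y)·log₂ p(x,y) over all 6 cells.
  cell (α,r): −0.22·log₂0.22 = 0.4806
  cell (α,s): −0.09·log₂0.09 = 0.3127
  cell (α,t): −0.24·log₂0.24 = 0.4941
  cell (β,r): −0.30·log₂0.30 = 0.5211
  cell (β,s): −0.14·log₂0.14 = 0.3971
  cell (β,t): −0.01·log₂0.01 = 0.0664
Sum = 2.272 bits.

2.272 bits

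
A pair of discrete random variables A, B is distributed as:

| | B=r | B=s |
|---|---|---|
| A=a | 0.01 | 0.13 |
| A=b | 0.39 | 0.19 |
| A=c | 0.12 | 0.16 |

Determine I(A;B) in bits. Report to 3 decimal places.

Marginals: p(A) = (0.1400, 0.5800, 0.2800), p(B) = (0.5200, 0.4800).
I(A;B) = H(A) + H(B) − H(A,B).
H(A) = 1.3671, H(B) = 0.9988, H(A,B) = 2.2242.
I(A;B) = 1.3671 + 0.9988 − 2.2242 = 0.142 bits.

0.142 bits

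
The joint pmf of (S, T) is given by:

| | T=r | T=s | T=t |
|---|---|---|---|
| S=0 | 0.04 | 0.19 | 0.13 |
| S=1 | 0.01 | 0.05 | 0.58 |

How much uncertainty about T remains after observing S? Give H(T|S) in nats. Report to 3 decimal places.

0.568 nats

Chain rule: H(T|S) = H(S,T) − H(S).
Marginals: p(S) = (0.3600, 0.6400), p(T) = (0.0500, 0.2400, 0.7100).
H(S,T) = 1.2213 nats; H(S) = 0.6534 nats.
H(T|S) = 1.2213 − 0.6534 = 0.568 nats.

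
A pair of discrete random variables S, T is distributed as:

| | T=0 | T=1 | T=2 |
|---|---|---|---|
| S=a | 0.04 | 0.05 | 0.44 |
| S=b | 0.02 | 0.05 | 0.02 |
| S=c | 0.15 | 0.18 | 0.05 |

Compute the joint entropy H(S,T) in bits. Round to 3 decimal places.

H(S,T) = −Σ p(x,y)·log₂ p(x,y) over all 9 cells.
  cell (a,0): −0.04·log₂0.04 = 0.1858
  cell (a,1): −0.05·log₂0.05 = 0.2161
  cell (a,2): −0.44·log₂0.44 = 0.5211
  cell (b,0): −0.02·log₂0.02 = 0.1129
  cell (b,1): −0.05·log₂0.05 = 0.2161
  cell (b,2): −0.02·log₂0.02 = 0.1129
  cell (c,0): −0.15·log₂0.15 = 0.4105
  cell (c,1): −0.18·log₂0.18 = 0.4453
  cell (c,2): −0.05·log₂0.05 = 0.2161
Sum = 2.437 bits.

2.437 bits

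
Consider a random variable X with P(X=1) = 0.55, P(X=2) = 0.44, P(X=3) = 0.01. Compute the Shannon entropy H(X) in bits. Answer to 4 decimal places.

H(X) = −Σ p·log₂ p.
  −(0.55)·log₂(0.55) = 0.47437
  −(0.44)·log₂(0.44) = 0.52115
  −(0.01)·log₂(0.01) = 0.06644
Sum: 0.47437 + 0.52115 + 0.06644 = 1.0620 bits.

1.0620 bits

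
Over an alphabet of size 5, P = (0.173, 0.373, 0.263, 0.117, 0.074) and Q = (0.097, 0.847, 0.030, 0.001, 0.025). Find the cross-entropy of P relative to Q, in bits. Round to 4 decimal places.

3.5620 bits

H(P,Q) = −Σ p·log₂ q.
  −0.173·log₂(0.097) = 0.58230
  −0.373·log₂(0.847) = 0.08936
  −0.263·log₂(0.030) = 1.33049
  −0.117·log₂(0.001) = 1.16600
  −0.074·log₂(0.025) = 0.39382
H(P,Q) = 3.5620 bits.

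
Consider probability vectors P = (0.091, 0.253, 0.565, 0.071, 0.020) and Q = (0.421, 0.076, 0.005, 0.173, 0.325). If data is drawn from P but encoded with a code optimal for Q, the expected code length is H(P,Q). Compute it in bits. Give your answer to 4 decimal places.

5.5851 bits

H(P,Q) = −Σ p·log₂ q.
  −0.091·log₂(0.421) = 0.11358
  −0.253·log₂(0.076) = 0.94062
  −0.565·log₂(0.005) = 4.31878
  −0.071·log₂(0.173) = 0.17971
  −0.020·log₂(0.325) = 0.03243
H(P,Q) = 5.5851 bits.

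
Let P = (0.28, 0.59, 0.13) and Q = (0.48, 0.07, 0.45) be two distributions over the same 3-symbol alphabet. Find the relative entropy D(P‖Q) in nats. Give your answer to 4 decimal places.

0.9453 nats

D(P‖Q) = Σ p·ln(p/q).
  0.28·ln(0.28/0.48) = -0.15092
  0.59·ln(0.59/0.07) = 1.25766
  0.13·ln(0.13/0.45) = -0.16142
D(P‖Q) = 0.9453 nats.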